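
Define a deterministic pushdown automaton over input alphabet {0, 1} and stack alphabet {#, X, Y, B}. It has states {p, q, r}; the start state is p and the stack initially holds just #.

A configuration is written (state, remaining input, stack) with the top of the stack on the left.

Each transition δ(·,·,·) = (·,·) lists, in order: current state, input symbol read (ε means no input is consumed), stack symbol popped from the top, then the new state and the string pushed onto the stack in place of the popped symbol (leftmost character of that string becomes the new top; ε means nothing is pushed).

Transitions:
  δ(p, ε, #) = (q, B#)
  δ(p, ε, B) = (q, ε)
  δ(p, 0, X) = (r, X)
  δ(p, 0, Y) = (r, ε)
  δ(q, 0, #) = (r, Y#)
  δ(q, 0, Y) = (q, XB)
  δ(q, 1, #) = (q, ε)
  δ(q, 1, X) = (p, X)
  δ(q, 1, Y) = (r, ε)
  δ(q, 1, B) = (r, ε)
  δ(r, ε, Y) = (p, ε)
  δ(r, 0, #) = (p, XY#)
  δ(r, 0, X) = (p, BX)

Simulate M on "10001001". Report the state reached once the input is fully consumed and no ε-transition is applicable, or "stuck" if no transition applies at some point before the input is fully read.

p

(p, 10001001, #) ⊢ (q, 10001001, B#) ⊢ (r, 0001001, #) ⊢ (p, 001001, XY#) ⊢ (r, 01001, XY#) ⊢ (p, 1001, BXY#) ⊢ (q, 1001, XY#) ⊢ (p, 001, XY#) ⊢ (r, 01, XY#) ⊢ (p, 1, BXY#) ⊢ (q, 1, XY#) ⊢ (p, ε, XY#)
All input consumed; M is in state p.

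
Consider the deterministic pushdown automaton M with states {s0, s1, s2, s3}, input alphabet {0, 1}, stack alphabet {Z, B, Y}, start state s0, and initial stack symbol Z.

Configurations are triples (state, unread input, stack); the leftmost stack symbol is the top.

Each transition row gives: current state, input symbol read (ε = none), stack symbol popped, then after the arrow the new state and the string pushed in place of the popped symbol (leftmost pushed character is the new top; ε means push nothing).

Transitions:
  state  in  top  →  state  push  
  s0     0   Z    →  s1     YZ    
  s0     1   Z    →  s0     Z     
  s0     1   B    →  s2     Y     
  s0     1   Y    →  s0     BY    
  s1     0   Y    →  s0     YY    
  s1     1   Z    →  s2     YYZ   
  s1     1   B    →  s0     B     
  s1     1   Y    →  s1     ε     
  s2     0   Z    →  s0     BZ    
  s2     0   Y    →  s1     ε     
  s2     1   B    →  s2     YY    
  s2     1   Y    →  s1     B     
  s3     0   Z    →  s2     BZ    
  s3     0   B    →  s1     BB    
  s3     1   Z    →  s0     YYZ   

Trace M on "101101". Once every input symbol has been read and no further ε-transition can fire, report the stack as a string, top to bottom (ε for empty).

(s0, 101101, Z)
  read 1, top Z: go to s0, push Z → (s0, 01101, Z)
  read 0, top Z: go to s1, push YZ → (s1, 1101, YZ)
  read 1, top Y: go to s1, push ε → (s1, 101, Z)
  read 1, top Z: go to s2, push YYZ → (s2, 01, YYZ)
  read 0, top Y: go to s1, push ε → (s1, 1, YZ)
  read 1, top Y: go to s1, push ε → (s1, ε, Z)
All input consumed in state s1 with stack Z.

Z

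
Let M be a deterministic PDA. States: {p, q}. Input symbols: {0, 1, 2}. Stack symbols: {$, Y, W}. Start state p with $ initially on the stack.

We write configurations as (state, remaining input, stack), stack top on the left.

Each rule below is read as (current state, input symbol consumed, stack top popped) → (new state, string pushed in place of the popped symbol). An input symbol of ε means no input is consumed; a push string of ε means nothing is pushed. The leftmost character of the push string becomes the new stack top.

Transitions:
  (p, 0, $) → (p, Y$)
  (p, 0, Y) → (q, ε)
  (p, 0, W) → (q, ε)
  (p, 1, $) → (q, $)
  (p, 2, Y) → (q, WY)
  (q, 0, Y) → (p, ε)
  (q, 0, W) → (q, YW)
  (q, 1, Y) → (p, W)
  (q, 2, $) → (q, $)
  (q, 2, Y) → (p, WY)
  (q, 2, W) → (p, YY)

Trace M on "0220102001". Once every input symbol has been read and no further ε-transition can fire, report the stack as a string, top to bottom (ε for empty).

(p, 0220102001, $) ⊢ (p, 220102001, Y$) ⊢ (q, 20102001, WY$) ⊢ (p, 0102001, YYY$) ⊢ (q, 102001, YY$) ⊢ (p, 02001, WY$) ⊢ (q, 2001, Y$) ⊢ (p, 001, WY$) ⊢ (q, 01, Y$) ⊢ (p, 1, $) ⊢ (q, ε, $)
All input consumed in state q with stack $.

$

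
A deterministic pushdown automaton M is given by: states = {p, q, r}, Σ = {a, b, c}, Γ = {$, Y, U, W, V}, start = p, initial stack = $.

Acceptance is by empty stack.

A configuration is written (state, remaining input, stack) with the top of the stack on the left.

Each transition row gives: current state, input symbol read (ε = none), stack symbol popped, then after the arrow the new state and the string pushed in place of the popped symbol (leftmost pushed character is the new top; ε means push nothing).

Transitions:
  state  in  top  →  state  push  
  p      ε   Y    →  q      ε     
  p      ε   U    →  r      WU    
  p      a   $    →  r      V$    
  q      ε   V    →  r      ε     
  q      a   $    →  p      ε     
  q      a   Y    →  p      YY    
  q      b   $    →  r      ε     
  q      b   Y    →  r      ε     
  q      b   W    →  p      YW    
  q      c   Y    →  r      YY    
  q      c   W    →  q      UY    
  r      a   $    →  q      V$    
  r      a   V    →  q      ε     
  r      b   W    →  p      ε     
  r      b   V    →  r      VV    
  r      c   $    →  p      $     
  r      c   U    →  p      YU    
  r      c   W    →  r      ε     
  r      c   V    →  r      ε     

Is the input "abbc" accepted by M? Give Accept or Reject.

(p, abbc, $)
  read a, top $: go to r, push V$ → (r, bbc, V$)
  read b, top V: go to r, push VV → (r, bc, VV$)
  read b, top V: go to r, push VV → (r, c, VVV$)
  read c, top V: go to r, push ε → (r, ε, VV$)
All input consumed; stack is VV$, not empty, and no further ε-move applies.

Reject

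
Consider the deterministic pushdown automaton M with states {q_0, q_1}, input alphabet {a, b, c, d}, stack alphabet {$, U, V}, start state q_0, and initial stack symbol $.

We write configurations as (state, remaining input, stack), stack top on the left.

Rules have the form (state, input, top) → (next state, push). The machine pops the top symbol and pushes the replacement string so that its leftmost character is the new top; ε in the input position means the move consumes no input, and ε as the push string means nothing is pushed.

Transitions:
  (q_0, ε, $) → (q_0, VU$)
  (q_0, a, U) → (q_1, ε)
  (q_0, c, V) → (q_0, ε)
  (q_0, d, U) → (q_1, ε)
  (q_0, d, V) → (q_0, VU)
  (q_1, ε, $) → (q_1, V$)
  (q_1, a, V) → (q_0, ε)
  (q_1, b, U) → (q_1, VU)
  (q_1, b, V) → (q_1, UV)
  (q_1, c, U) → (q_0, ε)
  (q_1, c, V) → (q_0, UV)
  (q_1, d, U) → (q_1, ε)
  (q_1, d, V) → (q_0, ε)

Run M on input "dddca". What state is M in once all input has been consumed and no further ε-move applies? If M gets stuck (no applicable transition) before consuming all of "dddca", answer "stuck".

(q_0, dddca, $)
  ε-move, top $: go to q_0, push VU$ → (q_0, dddca, VU$)
  read d, top V: go to q_0, push VU → (q_0, ddca, VUU$)
  read d, top V: go to q_0, push VU → (q_0, dca, VUUU$)
  read d, top V: go to q_0, push VU → (q_0, ca, VUUUU$)
  read c, top V: go to q_0, push ε → (q_0, a, UUUU$)
  read a, top U: go to q_1, push ε → (q_1, ε, UUU$)
All input consumed; M is in state q_1.

q_1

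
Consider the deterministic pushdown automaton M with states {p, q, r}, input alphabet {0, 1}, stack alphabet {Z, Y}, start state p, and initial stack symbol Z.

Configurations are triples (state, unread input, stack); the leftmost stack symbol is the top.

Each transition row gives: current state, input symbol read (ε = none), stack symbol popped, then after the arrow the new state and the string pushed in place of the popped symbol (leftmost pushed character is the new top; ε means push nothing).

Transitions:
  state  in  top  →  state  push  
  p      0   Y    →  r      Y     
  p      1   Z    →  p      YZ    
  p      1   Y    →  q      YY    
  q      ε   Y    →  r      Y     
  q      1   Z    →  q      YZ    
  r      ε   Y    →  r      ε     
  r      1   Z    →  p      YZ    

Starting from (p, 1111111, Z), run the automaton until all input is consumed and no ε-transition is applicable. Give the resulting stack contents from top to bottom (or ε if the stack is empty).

(p, 1111111, Z) ⊢ (p, 111111, YZ) ⊢ (q, 11111, YYZ) ⊢ (r, 11111, YYZ) ⊢ (r, 11111, YZ) ⊢ (r, 11111, Z) ⊢ (p, 1111, YZ) ⊢ (q, 111, YYZ) ⊢ (r, 111, YYZ) ⊢ (r, 111, YZ) ⊢ (r, 111, Z) ⊢ (p, 11, YZ) ⊢ (q, 1, YYZ) ⊢ (r, 1, YYZ) ⊢ (r, 1, YZ) ⊢ (r, 1, Z) ⊢ (p, ε, YZ)
All input consumed in state p with stack YZ.

YZ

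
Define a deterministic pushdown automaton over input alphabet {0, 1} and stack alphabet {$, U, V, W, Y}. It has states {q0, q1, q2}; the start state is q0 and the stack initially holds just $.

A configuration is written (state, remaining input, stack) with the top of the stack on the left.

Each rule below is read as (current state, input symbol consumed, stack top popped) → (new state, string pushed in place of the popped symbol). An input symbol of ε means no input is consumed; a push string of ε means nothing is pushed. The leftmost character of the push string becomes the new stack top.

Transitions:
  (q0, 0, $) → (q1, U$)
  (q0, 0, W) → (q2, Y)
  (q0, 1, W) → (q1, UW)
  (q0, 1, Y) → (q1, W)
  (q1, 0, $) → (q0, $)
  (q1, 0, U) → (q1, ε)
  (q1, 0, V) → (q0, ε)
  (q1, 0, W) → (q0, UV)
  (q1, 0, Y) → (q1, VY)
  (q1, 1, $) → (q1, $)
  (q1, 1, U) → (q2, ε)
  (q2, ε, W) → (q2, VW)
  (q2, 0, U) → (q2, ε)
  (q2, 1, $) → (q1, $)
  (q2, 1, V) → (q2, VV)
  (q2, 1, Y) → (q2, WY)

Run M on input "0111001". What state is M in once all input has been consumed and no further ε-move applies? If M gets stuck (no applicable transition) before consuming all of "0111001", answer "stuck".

q2

(q0, 0111001, $)
  read 0, top $: go to q1, push U$ → (q1, 111001, U$)
  read 1, top U: go to q2, push ε → (q2, 11001, $)
  read 1, top $: go to q1, push $ → (q1, 1001, $)
  read 1, top $: go to q1, push $ → (q1, 001, $)
  read 0, top $: go to q0, push $ → (q0, 01, $)
  read 0, top $: go to q1, push U$ → (q1, 1, U$)
  read 1, top U: go to q2, push ε → (q2, ε, $)
All input consumed; M is in state q2.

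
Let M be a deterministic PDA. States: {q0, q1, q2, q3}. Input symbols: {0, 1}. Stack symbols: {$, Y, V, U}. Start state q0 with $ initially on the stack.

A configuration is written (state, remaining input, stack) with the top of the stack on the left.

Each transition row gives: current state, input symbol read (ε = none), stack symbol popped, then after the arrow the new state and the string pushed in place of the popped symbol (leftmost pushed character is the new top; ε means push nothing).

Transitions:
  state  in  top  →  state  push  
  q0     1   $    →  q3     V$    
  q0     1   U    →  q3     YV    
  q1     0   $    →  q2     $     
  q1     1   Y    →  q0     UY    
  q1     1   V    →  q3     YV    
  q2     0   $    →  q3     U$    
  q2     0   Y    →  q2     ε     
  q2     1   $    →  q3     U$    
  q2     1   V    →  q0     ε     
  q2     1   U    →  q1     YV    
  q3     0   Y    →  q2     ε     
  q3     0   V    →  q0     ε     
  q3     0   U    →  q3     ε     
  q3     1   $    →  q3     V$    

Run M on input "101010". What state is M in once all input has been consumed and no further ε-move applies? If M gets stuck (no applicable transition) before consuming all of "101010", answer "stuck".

q0

(q0, 101010, $) ⊢ (q3, 01010, V$) ⊢ (q0, 1010, $) ⊢ (q3, 010, V$) ⊢ (q0, 10, $) ⊢ (q3, 0, V$) ⊢ (q0, ε, $)
All input consumed; M is in state q0.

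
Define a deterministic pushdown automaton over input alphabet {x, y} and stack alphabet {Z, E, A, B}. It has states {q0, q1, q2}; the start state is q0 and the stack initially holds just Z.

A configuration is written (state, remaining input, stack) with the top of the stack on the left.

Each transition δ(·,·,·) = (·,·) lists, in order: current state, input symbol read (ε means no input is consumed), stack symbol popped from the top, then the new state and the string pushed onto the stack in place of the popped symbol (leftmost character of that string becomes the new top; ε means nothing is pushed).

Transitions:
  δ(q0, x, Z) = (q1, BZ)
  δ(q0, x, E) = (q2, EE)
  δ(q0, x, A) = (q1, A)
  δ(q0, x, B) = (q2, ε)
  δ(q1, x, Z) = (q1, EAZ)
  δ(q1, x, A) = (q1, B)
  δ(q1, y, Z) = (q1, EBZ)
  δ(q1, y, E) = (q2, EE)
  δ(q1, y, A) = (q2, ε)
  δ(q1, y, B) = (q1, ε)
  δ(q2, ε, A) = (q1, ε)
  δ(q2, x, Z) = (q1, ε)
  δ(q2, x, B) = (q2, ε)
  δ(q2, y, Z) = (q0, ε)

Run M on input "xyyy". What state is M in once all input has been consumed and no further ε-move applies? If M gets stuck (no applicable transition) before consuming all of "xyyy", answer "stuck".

(q0, xyyy, Z)
  read x, top Z: go to q1, push BZ → (q1, yyy, BZ)
  read y, top B: go to q1, push ε → (q1, yy, Z)
  read y, top Z: go to q1, push EBZ → (q1, y, EBZ)
  read y, top E: go to q2, push EE → (q2, ε, EEBZ)
All input consumed; M is in state q2.

q2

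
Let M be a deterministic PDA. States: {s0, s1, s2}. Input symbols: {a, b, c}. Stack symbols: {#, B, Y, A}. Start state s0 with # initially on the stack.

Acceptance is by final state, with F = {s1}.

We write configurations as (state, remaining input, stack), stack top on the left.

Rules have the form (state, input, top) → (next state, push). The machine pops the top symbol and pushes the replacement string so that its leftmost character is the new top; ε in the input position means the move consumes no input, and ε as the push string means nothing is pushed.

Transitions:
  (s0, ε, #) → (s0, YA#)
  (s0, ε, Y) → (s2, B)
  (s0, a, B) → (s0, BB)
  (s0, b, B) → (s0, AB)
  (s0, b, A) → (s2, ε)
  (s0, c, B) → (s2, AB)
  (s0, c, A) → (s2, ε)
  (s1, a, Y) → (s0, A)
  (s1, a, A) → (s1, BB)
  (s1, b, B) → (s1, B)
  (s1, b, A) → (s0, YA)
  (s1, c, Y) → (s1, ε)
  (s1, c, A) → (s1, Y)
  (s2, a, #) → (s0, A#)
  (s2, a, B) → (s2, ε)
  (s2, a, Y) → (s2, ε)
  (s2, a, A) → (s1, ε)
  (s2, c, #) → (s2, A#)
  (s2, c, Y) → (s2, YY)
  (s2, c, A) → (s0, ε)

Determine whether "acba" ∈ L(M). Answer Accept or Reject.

Reject

(s0, acba, #)
  ε-move, top #: go to s0, push YA# → (s0, acba, YA#)
  ε-move, top Y: go to s2, push B → (s2, acba, BA#)
  read a, top B: go to s2, push ε → (s2, cba, A#)
  read c, top A: go to s0, push ε → (s0, ba, #)
  ε-move, top #: go to s0, push YA# → (s0, ba, YA#)
  ε-move, top Y: go to s2, push B → (s2, ba, BA#)
No transition applies at (s2, ba, BA#); input not fully consumed.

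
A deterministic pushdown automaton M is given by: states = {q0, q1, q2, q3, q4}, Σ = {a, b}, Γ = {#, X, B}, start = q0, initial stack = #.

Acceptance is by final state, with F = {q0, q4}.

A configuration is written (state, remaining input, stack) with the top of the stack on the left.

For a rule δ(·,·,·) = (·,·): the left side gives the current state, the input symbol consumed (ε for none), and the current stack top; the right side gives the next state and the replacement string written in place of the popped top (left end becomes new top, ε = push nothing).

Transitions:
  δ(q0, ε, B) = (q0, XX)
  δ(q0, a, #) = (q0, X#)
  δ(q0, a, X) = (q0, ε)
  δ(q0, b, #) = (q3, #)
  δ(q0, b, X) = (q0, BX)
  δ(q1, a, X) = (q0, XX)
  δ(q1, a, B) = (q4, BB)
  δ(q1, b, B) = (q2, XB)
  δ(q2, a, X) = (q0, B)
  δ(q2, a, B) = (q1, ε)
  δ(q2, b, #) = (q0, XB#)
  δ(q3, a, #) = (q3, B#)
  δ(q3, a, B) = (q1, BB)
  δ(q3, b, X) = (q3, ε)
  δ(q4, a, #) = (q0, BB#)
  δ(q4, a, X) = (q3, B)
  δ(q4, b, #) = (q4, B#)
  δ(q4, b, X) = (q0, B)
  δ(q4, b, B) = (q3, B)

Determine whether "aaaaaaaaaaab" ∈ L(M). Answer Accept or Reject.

Accept

(q0, aaaaaaaaaaab, #) ⊢ (q0, aaaaaaaaaab, X#) ⊢ (q0, aaaaaaaaab, #) ⊢ (q0, aaaaaaaab, X#) ⊢ (q0, aaaaaaab, #) ⊢ (q0, aaaaaab, X#) ⊢ (q0, aaaaab, #) ⊢ (q0, aaaab, X#) ⊢ (q0, aaab, #) ⊢ (q0, aab, X#) ⊢ (q0, ab, #) ⊢ (q0, b, X#) ⊢ (q0, ε, BX#)
All input consumed; state q0 ∈ F.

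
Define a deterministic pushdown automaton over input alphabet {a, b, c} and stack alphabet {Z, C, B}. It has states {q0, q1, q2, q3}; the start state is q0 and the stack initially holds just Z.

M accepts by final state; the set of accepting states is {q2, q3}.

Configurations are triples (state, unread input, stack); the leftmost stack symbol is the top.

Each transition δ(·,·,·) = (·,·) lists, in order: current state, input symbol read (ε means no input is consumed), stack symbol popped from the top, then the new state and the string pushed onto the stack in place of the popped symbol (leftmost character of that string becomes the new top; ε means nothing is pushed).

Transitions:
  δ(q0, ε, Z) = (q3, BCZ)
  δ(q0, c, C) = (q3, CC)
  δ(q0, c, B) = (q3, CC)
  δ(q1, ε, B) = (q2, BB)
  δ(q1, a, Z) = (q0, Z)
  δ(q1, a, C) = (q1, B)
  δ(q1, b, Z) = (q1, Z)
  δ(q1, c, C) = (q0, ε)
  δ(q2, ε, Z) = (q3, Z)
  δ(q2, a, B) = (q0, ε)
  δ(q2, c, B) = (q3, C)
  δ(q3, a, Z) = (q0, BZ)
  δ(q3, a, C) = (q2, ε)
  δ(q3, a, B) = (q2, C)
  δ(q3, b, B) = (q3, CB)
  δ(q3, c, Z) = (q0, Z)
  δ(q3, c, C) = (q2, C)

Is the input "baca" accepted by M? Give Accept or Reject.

(q0, baca, Z) ⊢ (q3, baca, BCZ) ⊢ (q3, aca, CBCZ) ⊢ (q2, ca, BCZ) ⊢ (q3, a, CCZ) ⊢ (q2, ε, CZ)
All input consumed; state q2 ∈ F.

Accept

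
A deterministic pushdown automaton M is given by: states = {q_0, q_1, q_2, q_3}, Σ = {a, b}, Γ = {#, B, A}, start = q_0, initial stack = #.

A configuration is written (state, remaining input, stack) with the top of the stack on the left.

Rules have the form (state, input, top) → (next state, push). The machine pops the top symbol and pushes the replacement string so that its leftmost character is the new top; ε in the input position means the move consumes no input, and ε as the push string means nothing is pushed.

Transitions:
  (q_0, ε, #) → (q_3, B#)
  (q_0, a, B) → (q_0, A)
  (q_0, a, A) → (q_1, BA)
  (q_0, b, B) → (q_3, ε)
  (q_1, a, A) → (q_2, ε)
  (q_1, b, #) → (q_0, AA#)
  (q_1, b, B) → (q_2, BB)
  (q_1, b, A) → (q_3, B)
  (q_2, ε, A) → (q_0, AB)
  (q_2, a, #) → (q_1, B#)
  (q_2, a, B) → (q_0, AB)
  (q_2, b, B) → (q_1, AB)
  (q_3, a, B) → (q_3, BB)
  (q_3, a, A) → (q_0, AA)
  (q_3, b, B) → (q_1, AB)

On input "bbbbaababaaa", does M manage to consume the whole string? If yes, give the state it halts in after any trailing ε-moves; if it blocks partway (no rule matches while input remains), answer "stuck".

(q_0, bbbbaababaaa, #) ⊢ (q_3, bbbbaababaaa, B#) ⊢ (q_1, bbbaababaaa, AB#) ⊢ (q_3, bbaababaaa, BB#) ⊢ (q_1, baababaaa, ABB#) ⊢ (q_3, aababaaa, BBB#) ⊢ (q_3, ababaaa, BBBB#) ⊢ (q_3, babaaa, BBBBB#) ⊢ (q_1, abaaa, ABBBBB#) ⊢ (q_2, baaa, BBBBB#) ⊢ (q_1, aaa, ABBBBB#) ⊢ (q_2, aa, BBBBB#) ⊢ (q_0, a, ABBBBB#) ⊢ (q_1, ε, BABBBBB#)
All input consumed; M is in state q_1.

q_1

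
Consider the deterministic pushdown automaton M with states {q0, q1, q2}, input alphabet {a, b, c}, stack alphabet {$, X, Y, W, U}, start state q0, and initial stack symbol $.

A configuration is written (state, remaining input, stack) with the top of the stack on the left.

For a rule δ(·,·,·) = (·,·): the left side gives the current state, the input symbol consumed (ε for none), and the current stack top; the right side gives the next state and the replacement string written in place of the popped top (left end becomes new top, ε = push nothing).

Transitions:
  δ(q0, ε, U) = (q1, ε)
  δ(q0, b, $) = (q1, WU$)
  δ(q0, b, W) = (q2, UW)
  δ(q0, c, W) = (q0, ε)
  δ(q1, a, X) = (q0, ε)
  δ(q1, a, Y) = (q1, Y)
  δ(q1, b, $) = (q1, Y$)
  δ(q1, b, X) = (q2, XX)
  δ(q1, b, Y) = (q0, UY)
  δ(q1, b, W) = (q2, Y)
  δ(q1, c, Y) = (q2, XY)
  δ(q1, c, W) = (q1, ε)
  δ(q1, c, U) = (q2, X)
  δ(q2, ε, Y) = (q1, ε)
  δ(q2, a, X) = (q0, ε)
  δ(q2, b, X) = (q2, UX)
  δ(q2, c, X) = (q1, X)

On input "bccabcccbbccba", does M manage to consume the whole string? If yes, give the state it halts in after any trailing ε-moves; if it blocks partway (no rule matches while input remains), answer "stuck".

stuck

(q0, bccabcccbbccba, $)
  read b, top $: go to q1, push WU$ → (q1, ccabcccbbccba, WU$)
  read c, top W: go to q1, push ε → (q1, cabcccbbccba, U$)
  read c, top U: go to q2, push X → (q2, abcccbbccba, X$)
  read a, top X: go to q0, push ε → (q0, bcccbbccba, $)
  read b, top $: go to q1, push WU$ → (q1, cccbbccba, WU$)
  read c, top W: go to q1, push ε → (q1, ccbbccba, U$)
  read c, top U: go to q2, push X → (q2, cbbccba, X$)
  read c, top X: go to q1, push X → (q1, bbccba, X$)
  read b, top X: go to q2, push XX → (q2, bccba, XX$)
  read b, top X: go to q2, push UX → (q2, ccba, UXX$)
No transition for (q2, c, top U); M blocks with input ccba remaining.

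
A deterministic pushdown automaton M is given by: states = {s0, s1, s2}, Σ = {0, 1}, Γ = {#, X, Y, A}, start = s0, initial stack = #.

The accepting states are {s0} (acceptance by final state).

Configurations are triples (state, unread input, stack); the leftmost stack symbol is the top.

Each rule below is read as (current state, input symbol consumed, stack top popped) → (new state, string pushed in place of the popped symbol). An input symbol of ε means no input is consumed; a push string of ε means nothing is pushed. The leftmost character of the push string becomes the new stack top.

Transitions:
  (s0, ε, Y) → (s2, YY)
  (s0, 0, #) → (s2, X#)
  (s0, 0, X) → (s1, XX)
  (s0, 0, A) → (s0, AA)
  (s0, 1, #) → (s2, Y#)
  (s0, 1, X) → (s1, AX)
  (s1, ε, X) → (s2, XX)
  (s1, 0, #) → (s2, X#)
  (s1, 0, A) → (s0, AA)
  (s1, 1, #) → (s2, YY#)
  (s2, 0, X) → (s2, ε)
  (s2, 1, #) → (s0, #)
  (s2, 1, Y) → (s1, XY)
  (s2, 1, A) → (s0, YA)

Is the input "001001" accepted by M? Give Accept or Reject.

Accept

(s0, 001001, #)
  read 0, top #: go to s2, push X# → (s2, 01001, X#)
  read 0, top X: go to s2, push ε → (s2, 1001, #)
  read 1, top #: go to s0, push # → (s0, 001, #)
  read 0, top #: go to s2, push X# → (s2, 01, X#)
  read 0, top X: go to s2, push ε → (s2, 1, #)
  read 1, top #: go to s0, push # → (s0, ε, #)
All input consumed; state s0 ∈ F.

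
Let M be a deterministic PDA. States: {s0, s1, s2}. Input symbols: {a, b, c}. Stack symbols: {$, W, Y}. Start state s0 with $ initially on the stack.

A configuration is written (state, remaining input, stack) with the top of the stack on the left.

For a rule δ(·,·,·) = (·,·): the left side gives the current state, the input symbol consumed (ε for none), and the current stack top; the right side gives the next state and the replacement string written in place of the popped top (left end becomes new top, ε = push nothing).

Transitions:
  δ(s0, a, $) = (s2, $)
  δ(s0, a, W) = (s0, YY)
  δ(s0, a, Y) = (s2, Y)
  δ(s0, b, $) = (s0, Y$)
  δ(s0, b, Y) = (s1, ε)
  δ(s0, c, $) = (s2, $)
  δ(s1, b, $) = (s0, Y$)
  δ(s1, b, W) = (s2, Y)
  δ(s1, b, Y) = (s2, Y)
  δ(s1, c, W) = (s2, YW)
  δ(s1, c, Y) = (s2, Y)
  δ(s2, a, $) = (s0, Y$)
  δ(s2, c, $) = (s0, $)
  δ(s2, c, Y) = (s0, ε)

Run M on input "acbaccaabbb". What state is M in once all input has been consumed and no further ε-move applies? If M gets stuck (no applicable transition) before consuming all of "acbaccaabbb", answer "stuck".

stuck

(s0, acbaccaabbb, $)
  read a, top $: go to s2, push $ → (s2, cbaccaabbb, $)
  read c, top $: go to s0, push $ → (s0, baccaabbb, $)
  read b, top $: go to s0, push Y$ → (s0, accaabbb, Y$)
  read a, top Y: go to s2, push Y → (s2, ccaabbb, Y$)
  read c, top Y: go to s0, push ε → (s0, caabbb, $)
  read c, top $: go to s2, push $ → (s2, aabbb, $)
  read a, top $: go to s0, push Y$ → (s0, abbb, Y$)
  read a, top Y: go to s2, push Y → (s2, bbb, Y$)
No transition for (s2, b, top Y); M blocks with input bbb remaining.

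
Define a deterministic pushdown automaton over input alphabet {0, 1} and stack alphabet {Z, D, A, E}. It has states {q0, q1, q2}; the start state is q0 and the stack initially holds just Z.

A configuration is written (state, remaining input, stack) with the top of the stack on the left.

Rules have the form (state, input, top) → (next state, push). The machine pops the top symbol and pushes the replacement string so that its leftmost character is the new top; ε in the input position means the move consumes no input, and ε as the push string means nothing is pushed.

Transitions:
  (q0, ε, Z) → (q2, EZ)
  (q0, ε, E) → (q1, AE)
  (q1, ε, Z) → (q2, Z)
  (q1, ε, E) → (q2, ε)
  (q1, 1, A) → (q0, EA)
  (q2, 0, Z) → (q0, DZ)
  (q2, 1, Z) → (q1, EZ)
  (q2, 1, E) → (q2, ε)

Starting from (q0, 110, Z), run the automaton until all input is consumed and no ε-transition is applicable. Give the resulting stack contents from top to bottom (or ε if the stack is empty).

(q0, 110, Z) ⊢ (q2, 110, EZ) ⊢ (q2, 10, Z) ⊢ (q1, 0, EZ) ⊢ (q2, 0, Z) ⊢ (q0, ε, DZ)
All input consumed in state q0 with stack DZ.

DZ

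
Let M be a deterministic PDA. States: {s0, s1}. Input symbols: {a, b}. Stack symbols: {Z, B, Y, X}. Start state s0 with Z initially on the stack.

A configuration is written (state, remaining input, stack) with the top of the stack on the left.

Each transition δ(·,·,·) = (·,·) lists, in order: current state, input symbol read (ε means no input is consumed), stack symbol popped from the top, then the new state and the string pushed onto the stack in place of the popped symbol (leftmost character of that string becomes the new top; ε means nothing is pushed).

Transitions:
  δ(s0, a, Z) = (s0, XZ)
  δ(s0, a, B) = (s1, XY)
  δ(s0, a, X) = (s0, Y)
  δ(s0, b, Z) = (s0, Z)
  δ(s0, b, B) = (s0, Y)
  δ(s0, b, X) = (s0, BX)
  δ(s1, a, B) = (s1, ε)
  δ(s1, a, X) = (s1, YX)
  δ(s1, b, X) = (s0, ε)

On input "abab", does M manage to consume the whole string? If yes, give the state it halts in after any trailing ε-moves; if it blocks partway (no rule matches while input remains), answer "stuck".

(s0, abab, Z) ⊢ (s0, bab, XZ) ⊢ (s0, ab, BXZ) ⊢ (s1, b, XYXZ) ⊢ (s0, ε, YXZ)
All input consumed; M is in state s0.

s0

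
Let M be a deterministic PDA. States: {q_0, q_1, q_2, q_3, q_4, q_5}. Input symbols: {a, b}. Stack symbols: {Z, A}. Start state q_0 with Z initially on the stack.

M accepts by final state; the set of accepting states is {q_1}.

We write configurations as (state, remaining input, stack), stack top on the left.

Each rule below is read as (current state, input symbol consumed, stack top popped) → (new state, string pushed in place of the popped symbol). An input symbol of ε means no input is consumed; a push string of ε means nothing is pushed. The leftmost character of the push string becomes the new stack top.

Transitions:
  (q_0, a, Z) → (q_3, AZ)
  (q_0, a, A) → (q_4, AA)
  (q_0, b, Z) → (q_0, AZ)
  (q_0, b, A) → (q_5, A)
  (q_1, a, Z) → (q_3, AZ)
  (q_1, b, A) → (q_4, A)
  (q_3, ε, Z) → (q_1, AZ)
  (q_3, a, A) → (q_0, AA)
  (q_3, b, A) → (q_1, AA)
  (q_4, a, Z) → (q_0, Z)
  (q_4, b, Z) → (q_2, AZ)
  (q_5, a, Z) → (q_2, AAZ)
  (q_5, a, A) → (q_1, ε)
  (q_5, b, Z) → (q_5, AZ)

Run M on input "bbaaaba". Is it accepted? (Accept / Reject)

(q_0, bbaaaba, Z)
  read b, top Z: go to q_0, push AZ → (q_0, baaaba, AZ)
  read b, top A: go to q_5, push A → (q_5, aaaba, AZ)
  read a, top A: go to q_1, push ε → (q_1, aaba, Z)
  read a, top Z: go to q_3, push AZ → (q_3, aba, AZ)
  read a, top A: go to q_0, push AA → (q_0, ba, AAZ)
  read b, top A: go to q_5, push A → (q_5, a, AAZ)
  read a, top A: go to q_1, push ε → (q_1, ε, AZ)
All input consumed; state q_1 ∈ F.

Accept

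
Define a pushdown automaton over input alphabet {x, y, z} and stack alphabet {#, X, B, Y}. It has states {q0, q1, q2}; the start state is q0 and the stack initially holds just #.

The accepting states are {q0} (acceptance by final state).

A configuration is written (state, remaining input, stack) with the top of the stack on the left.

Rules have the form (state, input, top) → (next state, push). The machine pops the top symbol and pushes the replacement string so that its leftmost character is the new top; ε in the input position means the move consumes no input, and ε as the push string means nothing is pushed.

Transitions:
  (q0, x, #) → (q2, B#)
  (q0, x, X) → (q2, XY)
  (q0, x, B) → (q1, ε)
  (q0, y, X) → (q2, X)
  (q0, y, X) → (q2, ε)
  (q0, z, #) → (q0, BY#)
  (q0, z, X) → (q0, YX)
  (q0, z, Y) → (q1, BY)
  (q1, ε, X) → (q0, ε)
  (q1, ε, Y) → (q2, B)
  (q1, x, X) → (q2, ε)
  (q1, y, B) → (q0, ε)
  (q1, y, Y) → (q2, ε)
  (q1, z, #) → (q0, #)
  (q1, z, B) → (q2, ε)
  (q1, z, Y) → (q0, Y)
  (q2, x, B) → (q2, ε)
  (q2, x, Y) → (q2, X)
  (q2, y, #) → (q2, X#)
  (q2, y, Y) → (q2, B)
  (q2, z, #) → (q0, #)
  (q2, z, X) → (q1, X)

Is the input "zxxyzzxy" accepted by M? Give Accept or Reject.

No computation consumes all input and reaches a final state.

Reject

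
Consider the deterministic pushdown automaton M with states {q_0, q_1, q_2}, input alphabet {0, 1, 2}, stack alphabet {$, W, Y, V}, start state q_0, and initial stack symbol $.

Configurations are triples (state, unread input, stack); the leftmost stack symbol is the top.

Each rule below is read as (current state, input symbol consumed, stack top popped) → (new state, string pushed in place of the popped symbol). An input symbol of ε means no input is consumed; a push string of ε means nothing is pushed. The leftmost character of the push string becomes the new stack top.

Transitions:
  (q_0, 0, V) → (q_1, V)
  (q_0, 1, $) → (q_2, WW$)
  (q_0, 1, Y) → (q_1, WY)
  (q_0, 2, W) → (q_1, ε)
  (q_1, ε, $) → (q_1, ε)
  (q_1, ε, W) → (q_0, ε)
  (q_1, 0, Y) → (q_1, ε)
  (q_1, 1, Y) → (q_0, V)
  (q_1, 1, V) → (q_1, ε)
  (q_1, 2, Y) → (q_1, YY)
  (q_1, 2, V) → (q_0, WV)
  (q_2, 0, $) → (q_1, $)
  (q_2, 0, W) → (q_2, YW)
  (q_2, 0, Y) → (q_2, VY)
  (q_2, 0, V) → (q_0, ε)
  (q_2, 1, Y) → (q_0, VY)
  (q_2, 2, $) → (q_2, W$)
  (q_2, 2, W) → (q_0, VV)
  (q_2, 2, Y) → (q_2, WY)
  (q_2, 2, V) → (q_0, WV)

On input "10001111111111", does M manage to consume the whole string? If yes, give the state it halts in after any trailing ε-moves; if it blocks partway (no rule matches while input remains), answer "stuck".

(q_0, 10001111111111, $)
  read 1, top $: go to q_2, push WW$ → (q_2, 0001111111111, WW$)
  read 0, top W: go to q_2, push YW → (q_2, 001111111111, YWW$)
  read 0, top Y: go to q_2, push VY → (q_2, 01111111111, VYWW$)
  read 0, top V: go to q_0, push ε → (q_0, 1111111111, YWW$)
  read 1, top Y: go to q_1, push WY → (q_1, 111111111, WYWW$)
  ε-move, top W: go to q_0, push ε → (q_0, 111111111, YWW$)
  read 1, top Y: go to q_1, push WY → (q_1, 11111111, WYWW$)
  ε-move, top W: go to q_0, push ε → (q_0, 11111111, YWW$)
  read 1, top Y: go to q_1, push WY → (q_1, 1111111, WYWW$)
  ε-move, top W: go to q_0, push ε → (q_0, 1111111, YWW$)
  read 1, top Y: go to q_1, push WY → (q_1, 111111, WYWW$)
  ε-move, top W: go to q_0, push ε → (q_0, 111111, YWW$)
  read 1, top Y: go to q_1, push WY → (q_1, 11111, WYWW$)
  ε-move, top W: go to q_0, push ε → (q_0, 11111, YWW$)
  read 1, top Y: go to q_1, push WY → (q_1, 1111, WYWW$)
  ε-move, top W: go to q_0, push ε → (q_0, 1111, YWW$)
  read 1, top Y: go to q_1, push WY → (q_1, 111, WYWW$)
  ε-move, top W: go to q_0, push ε → (q_0, 111, YWW$)
  read 1, top Y: go to q_1, push WY → (q_1, 11, WYWW$)
  ε-move, top W: go to q_0, push ε → (q_0, 11, YWW$)
  read 1, top Y: go to q_1, push WY → (q_1, 1, WYWW$)
  ε-move, top W: go to q_0, push ε → (q_0, 1, YWW$)
  read 1, top Y: go to q_1, push WY → (q_1, ε, WYWW$)
  ε-move, top W: go to q_0, push ε → (q_0, ε, YWW$)
All input consumed; M is in state q_0.

q_0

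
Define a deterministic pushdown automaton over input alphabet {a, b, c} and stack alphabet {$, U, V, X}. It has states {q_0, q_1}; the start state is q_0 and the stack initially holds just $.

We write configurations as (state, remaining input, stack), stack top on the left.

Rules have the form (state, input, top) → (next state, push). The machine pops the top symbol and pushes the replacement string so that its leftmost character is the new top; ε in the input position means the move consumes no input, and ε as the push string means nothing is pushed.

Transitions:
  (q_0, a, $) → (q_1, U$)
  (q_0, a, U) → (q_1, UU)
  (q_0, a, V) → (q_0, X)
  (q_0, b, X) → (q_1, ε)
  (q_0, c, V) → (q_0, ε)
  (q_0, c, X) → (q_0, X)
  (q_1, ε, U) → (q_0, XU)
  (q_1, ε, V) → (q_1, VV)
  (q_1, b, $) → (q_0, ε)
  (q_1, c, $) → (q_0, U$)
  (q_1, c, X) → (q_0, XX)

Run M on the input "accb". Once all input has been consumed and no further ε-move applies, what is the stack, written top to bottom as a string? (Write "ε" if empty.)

XU$

(q_0, accb, $) ⊢ (q_1, ccb, U$) ⊢ (q_0, ccb, XU$) ⊢ (q_0, cb, XU$) ⊢ (q_0, b, XU$) ⊢ (q_1, ε, U$) ⊢ (q_0, ε, XU$)
All input consumed in state q_0 with stack XU$.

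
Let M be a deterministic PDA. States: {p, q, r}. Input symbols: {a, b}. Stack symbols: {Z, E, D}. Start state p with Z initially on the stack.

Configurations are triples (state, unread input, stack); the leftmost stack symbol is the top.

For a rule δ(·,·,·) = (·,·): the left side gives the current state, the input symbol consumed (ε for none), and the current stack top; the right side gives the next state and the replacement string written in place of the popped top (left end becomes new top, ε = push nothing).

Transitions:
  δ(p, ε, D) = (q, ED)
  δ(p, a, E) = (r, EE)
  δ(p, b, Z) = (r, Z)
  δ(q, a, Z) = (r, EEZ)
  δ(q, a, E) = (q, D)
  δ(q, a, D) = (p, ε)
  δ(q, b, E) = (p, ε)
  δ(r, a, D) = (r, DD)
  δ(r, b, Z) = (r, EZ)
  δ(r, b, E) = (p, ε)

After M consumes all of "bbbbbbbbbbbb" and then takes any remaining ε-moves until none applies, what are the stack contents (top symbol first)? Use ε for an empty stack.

(p, bbbbbbbbbbbb, Z)
  read b, top Z: go to r, push Z → (r, bbbbbbbbbbb, Z)
  read b, top Z: go to r, push EZ → (r, bbbbbbbbbb, EZ)
  read b, top E: go to p, push ε → (p, bbbbbbbbb, Z)
  read b, top Z: go to r, push Z → (r, bbbbbbbb, Z)
  read b, top Z: go to r, push EZ → (r, bbbbbbb, EZ)
  read b, top E: go to p, push ε → (p, bbbbbb, Z)
  read b, top Z: go to r, push Z → (r, bbbbb, Z)
  read b, top Z: go to r, push EZ → (r, bbbb, EZ)
  read b, top E: go to p, push ε → (p, bbb, Z)
  read b, top Z: go to r, push Z → (r, bb, Z)
  read b, top Z: go to r, push EZ → (r, b, EZ)
  read b, top E: go to p, push ε → (p, ε, Z)
All input consumed in state p with stack Z.

Z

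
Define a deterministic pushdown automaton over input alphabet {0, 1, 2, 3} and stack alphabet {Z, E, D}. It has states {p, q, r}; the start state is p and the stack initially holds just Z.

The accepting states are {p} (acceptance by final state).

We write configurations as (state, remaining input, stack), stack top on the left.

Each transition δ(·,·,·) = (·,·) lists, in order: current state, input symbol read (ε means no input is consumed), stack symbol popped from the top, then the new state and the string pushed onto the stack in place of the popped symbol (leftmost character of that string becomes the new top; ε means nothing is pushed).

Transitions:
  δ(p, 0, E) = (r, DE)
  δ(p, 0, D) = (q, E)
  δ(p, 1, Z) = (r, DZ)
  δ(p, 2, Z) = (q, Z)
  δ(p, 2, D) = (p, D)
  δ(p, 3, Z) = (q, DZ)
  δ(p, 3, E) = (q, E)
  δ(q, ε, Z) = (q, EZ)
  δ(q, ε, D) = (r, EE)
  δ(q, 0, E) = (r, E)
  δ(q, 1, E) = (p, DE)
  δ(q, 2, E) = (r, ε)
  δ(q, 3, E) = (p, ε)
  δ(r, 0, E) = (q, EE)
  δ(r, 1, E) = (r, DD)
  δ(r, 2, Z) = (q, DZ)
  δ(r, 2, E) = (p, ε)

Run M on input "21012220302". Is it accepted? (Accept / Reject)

Reject

(p, 21012220302, Z)
  read 2, top Z: go to q, push Z → (q, 1012220302, Z)
  ε-move, top Z: go to q, push EZ → (q, 1012220302, EZ)
  read 1, top E: go to p, push DE → (p, 012220302, DEZ)
  read 0, top D: go to q, push E → (q, 12220302, EEZ)
  read 1, top E: go to p, push DE → (p, 2220302, DEEZ)
  read 2, top D: go to p, push D → (p, 220302, DEEZ)
  read 2, top D: go to p, push D → (p, 20302, DEEZ)
  read 2, top D: go to p, push D → (p, 0302, DEEZ)
  read 0, top D: go to q, push E → (q, 302, EEEZ)
  read 3, top E: go to p, push ε → (p, 02, EEZ)
  read 0, top E: go to r, push DE → (r, 2, DEEZ)
No transition applies at (r, 2, DEEZ); input not fully consumed.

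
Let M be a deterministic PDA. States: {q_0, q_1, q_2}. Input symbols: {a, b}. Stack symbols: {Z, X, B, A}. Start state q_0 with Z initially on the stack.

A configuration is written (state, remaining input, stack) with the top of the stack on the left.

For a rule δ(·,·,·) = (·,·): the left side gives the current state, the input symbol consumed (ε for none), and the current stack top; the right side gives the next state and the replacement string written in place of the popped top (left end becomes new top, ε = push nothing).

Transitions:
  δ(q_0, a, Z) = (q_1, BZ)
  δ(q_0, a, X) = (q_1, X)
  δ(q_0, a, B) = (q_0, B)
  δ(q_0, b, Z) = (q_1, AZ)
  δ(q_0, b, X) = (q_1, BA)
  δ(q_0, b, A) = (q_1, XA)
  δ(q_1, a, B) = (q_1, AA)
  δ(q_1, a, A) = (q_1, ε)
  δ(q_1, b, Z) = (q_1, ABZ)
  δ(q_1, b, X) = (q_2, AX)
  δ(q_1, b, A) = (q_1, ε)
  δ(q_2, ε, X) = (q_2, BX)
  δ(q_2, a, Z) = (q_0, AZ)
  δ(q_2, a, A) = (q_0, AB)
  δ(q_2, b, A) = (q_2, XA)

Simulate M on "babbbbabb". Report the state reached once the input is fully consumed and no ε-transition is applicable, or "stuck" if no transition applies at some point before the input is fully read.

(q_0, babbbbabb, Z)
  read b, top Z: go to q_1, push AZ → (q_1, abbbbabb, AZ)
  read a, top A: go to q_1, push ε → (q_1, bbbbabb, Z)
  read b, top Z: go to q_1, push ABZ → (q_1, bbbabb, ABZ)
  read b, top A: go to q_1, push ε → (q_1, bbabb, BZ)
No transition for (q_1, b, top B); M blocks with input bbabb remaining.

stuck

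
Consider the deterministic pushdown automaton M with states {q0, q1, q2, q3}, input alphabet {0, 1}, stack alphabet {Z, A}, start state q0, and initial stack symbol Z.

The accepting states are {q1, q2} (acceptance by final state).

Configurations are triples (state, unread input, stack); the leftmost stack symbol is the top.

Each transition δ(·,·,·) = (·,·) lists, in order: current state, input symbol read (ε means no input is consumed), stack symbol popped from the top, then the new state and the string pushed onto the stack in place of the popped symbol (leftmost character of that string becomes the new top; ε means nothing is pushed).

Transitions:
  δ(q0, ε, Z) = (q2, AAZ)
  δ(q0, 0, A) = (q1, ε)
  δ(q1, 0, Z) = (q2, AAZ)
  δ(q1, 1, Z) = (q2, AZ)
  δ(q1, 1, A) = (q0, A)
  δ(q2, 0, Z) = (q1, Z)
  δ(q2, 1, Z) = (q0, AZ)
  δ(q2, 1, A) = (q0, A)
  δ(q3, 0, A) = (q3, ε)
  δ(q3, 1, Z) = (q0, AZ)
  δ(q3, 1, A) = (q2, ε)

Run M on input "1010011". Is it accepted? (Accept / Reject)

(q0, 1010011, Z)
  ε-move, top Z: go to q2, push AAZ → (q2, 1010011, AAZ)
  read 1, top A: go to q0, push A → (q0, 010011, AAZ)
  read 0, top A: go to q1, push ε → (q1, 10011, AZ)
  read 1, top A: go to q0, push A → (q0, 0011, AZ)
  read 0, top A: go to q1, push ε → (q1, 011, Z)
  read 0, top Z: go to q2, push AAZ → (q2, 11, AAZ)
  read 1, top A: go to q0, push A → (q0, 1, AAZ)
No transition applies at (q0, 1, AAZ); input not fully consumed.

Reject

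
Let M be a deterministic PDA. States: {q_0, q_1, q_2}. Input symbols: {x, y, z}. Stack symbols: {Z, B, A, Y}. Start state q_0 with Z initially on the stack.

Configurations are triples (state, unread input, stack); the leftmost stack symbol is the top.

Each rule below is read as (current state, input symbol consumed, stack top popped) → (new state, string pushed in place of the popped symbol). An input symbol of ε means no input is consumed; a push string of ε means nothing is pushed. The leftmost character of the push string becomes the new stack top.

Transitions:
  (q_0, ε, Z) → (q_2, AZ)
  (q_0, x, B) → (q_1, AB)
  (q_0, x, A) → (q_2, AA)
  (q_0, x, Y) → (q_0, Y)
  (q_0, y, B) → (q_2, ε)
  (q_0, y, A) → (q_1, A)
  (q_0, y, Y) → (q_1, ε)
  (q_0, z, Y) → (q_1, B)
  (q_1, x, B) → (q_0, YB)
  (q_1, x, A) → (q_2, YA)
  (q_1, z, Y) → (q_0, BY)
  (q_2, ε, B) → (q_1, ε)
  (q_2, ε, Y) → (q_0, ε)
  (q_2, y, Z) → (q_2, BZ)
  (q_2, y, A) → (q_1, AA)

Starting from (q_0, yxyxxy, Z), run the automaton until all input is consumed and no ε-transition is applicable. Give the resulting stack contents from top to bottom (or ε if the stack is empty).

(q_0, yxyxxy, Z)
  ε-move, top Z: go to q_2, push AZ → (q_2, yxyxxy, AZ)
  read y, top A: go to q_1, push AA → (q_1, xyxxy, AAZ)
  read x, top A: go to q_2, push YA → (q_2, yxxy, YAAZ)
  ε-move, top Y: go to q_0, push ε → (q_0, yxxy, AAZ)
  read y, top A: go to q_1, push A → (q_1, xxy, AAZ)
  read x, top A: go to q_2, push YA → (q_2, xy, YAAZ)
  ε-move, top Y: go to q_0, push ε → (q_0, xy, AAZ)
  read x, top A: go to q_2, push AA → (q_2, y, AAAZ)
  read y, top A: go to q_1, push AA → (q_1, ε, AAAAZ)
All input consumed in state q_1 with stack AAAAZ.

AAAAZ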